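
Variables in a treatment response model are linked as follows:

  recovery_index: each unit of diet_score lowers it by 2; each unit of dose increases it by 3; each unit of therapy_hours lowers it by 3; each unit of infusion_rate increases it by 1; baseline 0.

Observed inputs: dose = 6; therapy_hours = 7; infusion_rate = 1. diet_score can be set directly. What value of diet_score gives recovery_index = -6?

diet_score = 2

Substituting into the recovery_index equation gives recovery_index = -2*diet_score - 2.
Solve -2*diet_score - 2 = -6: diet_score = (-6 + 2) / -2 = 2.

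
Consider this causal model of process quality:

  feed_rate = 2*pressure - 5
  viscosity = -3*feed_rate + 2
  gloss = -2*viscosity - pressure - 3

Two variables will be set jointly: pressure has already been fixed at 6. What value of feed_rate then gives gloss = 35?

With pressure held at 6:
Intervening on feed_rate fixes its value directly, overriding its dependence on pressure.
Substituting into the gloss equation gives gloss = 6*feed_rate - 13.
Solve 6*feed_rate - 13 = 35: feed_rate = (35 + 13) / 6 = 8.

feed_rate = 8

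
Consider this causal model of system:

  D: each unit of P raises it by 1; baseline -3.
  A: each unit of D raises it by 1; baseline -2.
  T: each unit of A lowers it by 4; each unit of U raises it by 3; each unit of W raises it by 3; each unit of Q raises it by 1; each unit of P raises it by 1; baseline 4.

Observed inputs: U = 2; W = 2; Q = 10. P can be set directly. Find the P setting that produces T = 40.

P = 2

Substituting into the A equation gives A = P - 5.
This gives T = -3*P + 46.
Solve -3*P + 46 = 40: P = (40 - 46) / -3 = 2.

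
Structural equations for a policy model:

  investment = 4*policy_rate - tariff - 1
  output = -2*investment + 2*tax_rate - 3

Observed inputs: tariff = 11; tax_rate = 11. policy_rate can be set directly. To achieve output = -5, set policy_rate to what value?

Substituting into the investment equation gives investment = 4*policy_rate - 12.
output becomes -8*policy_rate + 43.
Solve -8*policy_rate + 43 = -5: policy_rate = (-5 - 43) / -8 = 6.

policy_rate = 6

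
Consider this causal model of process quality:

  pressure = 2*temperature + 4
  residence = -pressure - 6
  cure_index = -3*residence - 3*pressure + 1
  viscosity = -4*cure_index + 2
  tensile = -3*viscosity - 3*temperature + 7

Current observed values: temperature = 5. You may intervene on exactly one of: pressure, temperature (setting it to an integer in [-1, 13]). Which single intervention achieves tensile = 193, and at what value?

Intervening on pressure: the paths from pressure to tensile cancel (net effect zero), leaving tensile = 214; 193 is unreachable this way.
Intervening on temperature: with other inputs at their observed values, tensile = -3*temperature + 229. Solving for 193 gives temperature = 12, within [-1, 13].

set temperature = 12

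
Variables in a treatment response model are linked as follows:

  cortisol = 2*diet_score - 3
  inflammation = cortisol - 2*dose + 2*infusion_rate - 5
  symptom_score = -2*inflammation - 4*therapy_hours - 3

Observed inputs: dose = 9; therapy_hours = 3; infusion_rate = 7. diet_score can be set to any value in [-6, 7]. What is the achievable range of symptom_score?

-19 to 33

Substituting into the inflammation equation gives inflammation = 2*diet_score - 12.
Substituting into the symptom_score equation gives symptom_score = -4*diet_score + 9.
Linear in diet_score, so extremes are at the endpoints: diet_score = -6 gives symptom_score = 33; diet_score = 7 gives symptom_score = -19.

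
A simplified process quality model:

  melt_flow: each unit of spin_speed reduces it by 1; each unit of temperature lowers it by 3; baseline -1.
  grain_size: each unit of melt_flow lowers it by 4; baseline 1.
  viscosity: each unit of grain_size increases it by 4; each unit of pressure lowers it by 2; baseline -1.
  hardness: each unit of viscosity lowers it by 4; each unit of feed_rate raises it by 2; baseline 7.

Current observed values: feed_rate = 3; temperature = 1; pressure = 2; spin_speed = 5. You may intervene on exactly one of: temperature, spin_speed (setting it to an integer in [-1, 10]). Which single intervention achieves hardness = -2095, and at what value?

set temperature = 9

Intervening on temperature: with other inputs at their observed values, hardness = -192*temperature - 367. Solving for -2095 gives temperature = 9, within [-1, 10].
Intervening on spin_speed: hardness = -64*spin_speed - 239. Reaching -2095 requires spin_speed = 29, outside [-1, 10].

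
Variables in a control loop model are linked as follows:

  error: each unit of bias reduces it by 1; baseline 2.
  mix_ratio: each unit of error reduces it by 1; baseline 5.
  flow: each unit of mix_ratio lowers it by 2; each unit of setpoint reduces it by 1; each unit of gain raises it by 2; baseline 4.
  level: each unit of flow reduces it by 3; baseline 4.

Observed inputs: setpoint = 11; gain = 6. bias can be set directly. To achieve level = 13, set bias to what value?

Substituting into the mix_ratio equation gives mix_ratio = bias + 3.
Substituting into the flow equation gives flow = -2*bias - 1.
This gives level = 6*bias + 7.
Solve 6*bias + 7 = 13: bias = (13 - 7) / 6 = 1.

bias = 1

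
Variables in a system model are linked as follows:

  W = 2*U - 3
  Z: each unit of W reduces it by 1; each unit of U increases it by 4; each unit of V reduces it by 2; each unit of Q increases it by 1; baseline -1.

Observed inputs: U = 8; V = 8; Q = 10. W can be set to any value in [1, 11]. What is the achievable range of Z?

14 to 24

Intervening on W fixes its value directly, overriding its dependence on U.
Substituting into the Z equation gives Z = -W + 25.
Linear in W, so extremes are at the endpoints: W = 1 gives Z = 24; W = 11 gives Z = 14.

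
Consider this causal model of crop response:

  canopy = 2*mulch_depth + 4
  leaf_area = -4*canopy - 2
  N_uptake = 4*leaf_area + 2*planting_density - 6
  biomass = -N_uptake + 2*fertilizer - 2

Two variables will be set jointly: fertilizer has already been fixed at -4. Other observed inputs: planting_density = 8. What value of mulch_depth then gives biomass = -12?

With fertilizer held at -4:
Substituting into the leaf_area equation gives leaf_area = -8*mulch_depth - 18.
Substituting into the N_uptake equation gives N_uptake = -32*mulch_depth - 62.
This gives biomass = 32*mulch_depth + 52.
Solve 32*mulch_depth + 52 = -12: mulch_depth = (-12 - 52) / 32 = -2.

mulch_depth = -2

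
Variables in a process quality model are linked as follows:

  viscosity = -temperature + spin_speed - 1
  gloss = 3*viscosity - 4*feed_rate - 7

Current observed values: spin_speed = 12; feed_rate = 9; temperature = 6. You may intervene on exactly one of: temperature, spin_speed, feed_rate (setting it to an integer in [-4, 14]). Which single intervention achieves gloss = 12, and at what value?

Intervening on temperature: gloss = -3*temperature - 10. Reaching 12 requires temperature = -22/3, not an integer.
Intervening on spin_speed: gloss = 3*spin_speed - 64. Reaching 12 requires spin_speed = 76/3, not an integer.
Intervening on feed_rate: with other inputs at their observed values, gloss = -4*feed_rate + 8. Solving for 12 gives feed_rate = -1, within [-4, 14].

set feed_rate = -1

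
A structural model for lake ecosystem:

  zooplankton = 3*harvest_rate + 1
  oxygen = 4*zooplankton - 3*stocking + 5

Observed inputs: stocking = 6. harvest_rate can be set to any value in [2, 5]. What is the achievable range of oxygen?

Substituting into the oxygen equation gives oxygen = 12*harvest_rate - 9.
Linear in harvest_rate, so extremes are at the endpoints: harvest_rate = 2 gives oxygen = 15; harvest_rate = 5 gives oxygen = 51.

15 to 51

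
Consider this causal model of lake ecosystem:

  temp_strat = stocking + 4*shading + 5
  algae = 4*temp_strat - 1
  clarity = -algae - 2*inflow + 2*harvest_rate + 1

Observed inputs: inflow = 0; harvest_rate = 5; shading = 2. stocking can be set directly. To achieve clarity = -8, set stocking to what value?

stocking = -8

Substituting into the temp_strat equation gives temp_strat = stocking + 13.
This gives algae = 4*stocking + 51.
Substituting into the clarity equation gives clarity = -4*stocking - 40.
Solve -4*stocking - 40 = -8: stocking = (-8 + 40) / -4 = -8.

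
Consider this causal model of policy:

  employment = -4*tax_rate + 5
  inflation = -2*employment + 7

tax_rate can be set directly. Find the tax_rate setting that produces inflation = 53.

Substituting into the inflation equation gives inflation = 8*tax_rate - 3.
Solve 8*tax_rate - 3 = 53: tax_rate = (53 + 3) / 8 = 7.

tax_rate = 7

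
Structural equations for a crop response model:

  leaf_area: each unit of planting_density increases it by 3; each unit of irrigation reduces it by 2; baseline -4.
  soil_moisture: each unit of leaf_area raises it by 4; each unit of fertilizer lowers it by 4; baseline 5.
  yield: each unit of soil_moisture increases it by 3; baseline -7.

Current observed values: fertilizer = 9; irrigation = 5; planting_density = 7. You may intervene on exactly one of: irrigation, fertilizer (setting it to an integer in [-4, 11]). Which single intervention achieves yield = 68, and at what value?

Intervening on irrigation: yield = -24*irrigation + 104. Reaching 68 requires irrigation = 3/2, not an integer.
Intervening on fertilizer: with other inputs at their observed values, yield = -12*fertilizer + 92. Solving for 68 gives fertilizer = 2, within [-4, 11].

set fertilizer = 2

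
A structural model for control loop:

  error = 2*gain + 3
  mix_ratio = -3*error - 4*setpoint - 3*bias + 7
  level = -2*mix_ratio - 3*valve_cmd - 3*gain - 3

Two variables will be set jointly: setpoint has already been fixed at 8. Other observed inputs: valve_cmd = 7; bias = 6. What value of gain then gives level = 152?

gain = 8

With setpoint held at 8:
Substituting into the mix_ratio equation gives mix_ratio = -6*gain - 52.
Substituting into the level equation gives level = 9*gain + 80.
Solve 9*gain + 80 = 152: gain = (152 - 80) / 9 = 8.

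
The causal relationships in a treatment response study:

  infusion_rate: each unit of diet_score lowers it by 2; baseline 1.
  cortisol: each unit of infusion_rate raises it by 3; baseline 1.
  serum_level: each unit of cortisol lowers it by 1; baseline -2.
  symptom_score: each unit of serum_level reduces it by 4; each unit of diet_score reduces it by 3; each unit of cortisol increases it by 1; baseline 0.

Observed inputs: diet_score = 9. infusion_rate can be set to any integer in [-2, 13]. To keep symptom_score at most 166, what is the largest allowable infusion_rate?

Intervening on infusion_rate fixes its value directly, overriding its dependence on diet_score.
Substituting into the serum_level equation gives serum_level = -3*infusion_rate - 3.
So symptom_score = 15*infusion_rate - 14.
Require 15*infusion_rate - 14 ≤ 166, so infusion_rate ≤ 12.
The largest integer in [-2, 13] satisfying this is 12.

infusion_rate = 12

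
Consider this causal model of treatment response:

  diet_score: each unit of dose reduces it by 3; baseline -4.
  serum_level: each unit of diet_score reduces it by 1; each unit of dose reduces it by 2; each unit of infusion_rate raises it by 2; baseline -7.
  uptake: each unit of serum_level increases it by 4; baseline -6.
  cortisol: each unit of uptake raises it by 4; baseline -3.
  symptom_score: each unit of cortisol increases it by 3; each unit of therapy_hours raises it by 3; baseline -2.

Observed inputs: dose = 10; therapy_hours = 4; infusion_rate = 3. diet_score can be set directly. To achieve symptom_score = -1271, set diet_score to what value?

diet_score = 4

Intervening on diet_score fixes its value directly, overriding its dependence on dose.
Substituting into the serum_level equation gives serum_level = -diet_score - 21.
Substituting into the uptake equation gives uptake = -4*diet_score - 90.
So cortisol = -16*diet_score - 363.
Substituting into the symptom_score equation gives symptom_score = -48*diet_score - 1079.
Solve -48*diet_score - 1079 = -1271: diet_score = (-1271 + 1079) / -48 = 4.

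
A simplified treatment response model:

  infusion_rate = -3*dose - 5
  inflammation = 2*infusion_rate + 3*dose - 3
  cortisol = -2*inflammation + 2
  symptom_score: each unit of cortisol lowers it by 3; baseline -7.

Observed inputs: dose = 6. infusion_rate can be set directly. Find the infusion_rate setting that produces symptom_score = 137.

Intervening on infusion_rate fixes its value directly, overriding its dependence on dose.
Substituting into the inflammation equation gives inflammation = 2*infusion_rate + 15.
Substituting into the cortisol equation gives cortisol = -4*infusion_rate - 28.
Substituting into the symptom_score equation gives symptom_score = 12*infusion_rate + 77.
Solve 12*infusion_rate + 77 = 137: infusion_rate = (137 - 77) / 12 = 5.

infusion_rate = 5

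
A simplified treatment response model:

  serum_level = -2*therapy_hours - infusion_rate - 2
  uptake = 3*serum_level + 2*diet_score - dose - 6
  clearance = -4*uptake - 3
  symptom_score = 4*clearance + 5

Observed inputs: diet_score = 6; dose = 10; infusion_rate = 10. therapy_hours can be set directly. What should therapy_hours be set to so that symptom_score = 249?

therapy_hours = -4

Substituting into the serum_level equation gives serum_level = -2*therapy_hours - 12.
Substituting into the uptake equation gives uptake = -6*therapy_hours - 40.
Substituting into the clearance equation gives clearance = 24*therapy_hours + 157.
Substituting into the symptom_score equation gives symptom_score = 96*therapy_hours + 633.
Solve 96*therapy_hours + 633 = 249: therapy_hours = (249 - 633) / 96 = -4.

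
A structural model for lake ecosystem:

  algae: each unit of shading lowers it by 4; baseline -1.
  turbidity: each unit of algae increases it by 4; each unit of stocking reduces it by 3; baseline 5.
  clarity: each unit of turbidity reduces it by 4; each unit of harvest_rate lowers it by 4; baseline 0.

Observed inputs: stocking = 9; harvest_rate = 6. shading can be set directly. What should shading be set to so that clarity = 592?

shading = 8

Substituting into the turbidity equation gives turbidity = -16*shading - 26.
Substituting into the clarity equation gives clarity = 64*shading + 80.
Solve 64*shading + 80 = 592: shading = (592 - 80) / 64 = 8.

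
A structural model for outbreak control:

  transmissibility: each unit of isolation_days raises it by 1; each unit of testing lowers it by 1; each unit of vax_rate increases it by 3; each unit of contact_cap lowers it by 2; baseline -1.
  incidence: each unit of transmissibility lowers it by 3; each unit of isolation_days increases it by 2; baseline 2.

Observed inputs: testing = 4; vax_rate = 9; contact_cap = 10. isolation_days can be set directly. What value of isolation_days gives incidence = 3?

Substituting into the transmissibility equation gives transmissibility = isolation_days + 2.
So incidence = -isolation_days - 4.
Solve -isolation_days - 4 = 3: isolation_days = (3 + 4) / -1 = -7.

isolation_days = -7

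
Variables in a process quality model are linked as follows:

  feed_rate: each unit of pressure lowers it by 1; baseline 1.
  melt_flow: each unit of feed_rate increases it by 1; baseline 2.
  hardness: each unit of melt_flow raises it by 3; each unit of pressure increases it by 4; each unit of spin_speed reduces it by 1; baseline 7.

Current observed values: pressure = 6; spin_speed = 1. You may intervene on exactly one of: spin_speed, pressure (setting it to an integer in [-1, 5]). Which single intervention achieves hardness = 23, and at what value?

set spin_speed = -1

Intervening on spin_speed: with other inputs at their observed values, hardness = -spin_speed + 22. Solving for 23 gives spin_speed = -1, within [-1, 5].
Intervening on pressure: hardness = pressure + 15. Reaching 23 requires pressure = 8, outside [-1, 5].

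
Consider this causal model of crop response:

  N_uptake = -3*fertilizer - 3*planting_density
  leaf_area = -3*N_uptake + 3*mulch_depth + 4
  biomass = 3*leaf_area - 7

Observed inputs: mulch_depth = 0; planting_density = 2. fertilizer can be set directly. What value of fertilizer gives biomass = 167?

fertilizer = 4

Substituting into the N_uptake equation gives N_uptake = -3*fertilizer - 6.
Substituting into the leaf_area equation gives leaf_area = 9*fertilizer + 22.
biomass becomes 27*fertilizer + 59.
Solve 27*fertilizer + 59 = 167: fertilizer = (167 - 59) / 27 = 4.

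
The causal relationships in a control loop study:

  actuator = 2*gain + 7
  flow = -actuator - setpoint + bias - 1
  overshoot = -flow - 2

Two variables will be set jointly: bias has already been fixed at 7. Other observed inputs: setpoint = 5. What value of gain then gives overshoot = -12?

With bias held at 7:
Substituting into the flow equation gives flow = -2*gain - 6.
overshoot becomes 2*gain + 4.
Solve 2*gain + 4 = -12: gain = (-12 - 4) / 2 = -8.

gain = -8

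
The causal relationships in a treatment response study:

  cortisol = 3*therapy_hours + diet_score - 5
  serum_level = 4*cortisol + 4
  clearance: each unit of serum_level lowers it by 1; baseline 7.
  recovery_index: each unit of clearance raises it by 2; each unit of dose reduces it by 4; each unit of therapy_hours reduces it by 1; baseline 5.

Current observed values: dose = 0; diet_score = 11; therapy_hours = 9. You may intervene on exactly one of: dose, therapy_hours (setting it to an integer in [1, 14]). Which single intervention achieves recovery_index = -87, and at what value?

set therapy_hours = 2

Intervening on dose: recovery_index = -4*dose - 262. Reaching -87 requires dose = -175/4, not an integer.
Intervening on therapy_hours: with other inputs at their observed values, recovery_index = -25*therapy_hours - 37. Solving for -87 gives therapy_hours = 2, within [1, 14].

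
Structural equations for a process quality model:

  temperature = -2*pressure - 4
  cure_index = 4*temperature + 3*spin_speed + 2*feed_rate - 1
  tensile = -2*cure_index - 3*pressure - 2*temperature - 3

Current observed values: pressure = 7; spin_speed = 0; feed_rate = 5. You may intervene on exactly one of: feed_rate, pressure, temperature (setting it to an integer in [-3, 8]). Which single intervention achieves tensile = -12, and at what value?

Intervening on feed_rate: tensile = -4*feed_rate + 158. Reaching -12 requires feed_rate = 85/2, not an integer.
Intervening on pressure: tensile = 17*pressure + 19. Reaching -12 requires pressure = -31/17, not an integer.
Intervening on temperature: with other inputs at their observed values, tensile = -10*temperature - 42. Solving for -12 gives temperature = -3, within [-3, 8].

set temperature = -3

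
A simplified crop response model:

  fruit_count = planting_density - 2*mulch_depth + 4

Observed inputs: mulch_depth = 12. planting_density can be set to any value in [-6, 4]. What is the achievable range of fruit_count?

-26 to -16

Substituting into the fruit_count equation gives fruit_count = planting_density - 20.
Linear in planting_density, so extremes are at the endpoints: planting_density = -6 gives fruit_count = -26; planting_density = 4 gives fruit_count = -16.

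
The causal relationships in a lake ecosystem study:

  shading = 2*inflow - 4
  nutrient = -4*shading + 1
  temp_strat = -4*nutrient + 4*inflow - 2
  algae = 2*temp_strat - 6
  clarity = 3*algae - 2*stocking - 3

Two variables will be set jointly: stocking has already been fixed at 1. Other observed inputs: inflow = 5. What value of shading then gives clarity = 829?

shading = 8

With stocking held at 1:
Intervening on shading fixes its value directly, overriding its dependence on inflow.
Substituting into the temp_strat equation gives temp_strat = 16*shading + 14.
algae becomes 32*shading + 22.
So clarity = 96*shading + 61.
Solve 96*shading + 61 = 829: shading = (829 - 61) / 96 = 8.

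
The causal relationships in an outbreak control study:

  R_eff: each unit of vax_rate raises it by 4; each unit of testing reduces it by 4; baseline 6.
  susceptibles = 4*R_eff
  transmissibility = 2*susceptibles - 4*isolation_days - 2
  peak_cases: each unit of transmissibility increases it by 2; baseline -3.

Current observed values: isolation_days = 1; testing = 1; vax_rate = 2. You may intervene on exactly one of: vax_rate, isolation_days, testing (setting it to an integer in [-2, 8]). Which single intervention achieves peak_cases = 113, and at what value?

set isolation_days = 5

Intervening on vax_rate: peak_cases = 64*vax_rate + 17. Reaching 113 requires vax_rate = 3/2, not an integer.
Intervening on isolation_days: with other inputs at their observed values, peak_cases = -8*isolation_days + 153. Solving for 113 gives isolation_days = 5, within [-2, 8].
Intervening on testing: peak_cases = -64*testing + 209. Reaching 113 requires testing = 3/2, not an integer.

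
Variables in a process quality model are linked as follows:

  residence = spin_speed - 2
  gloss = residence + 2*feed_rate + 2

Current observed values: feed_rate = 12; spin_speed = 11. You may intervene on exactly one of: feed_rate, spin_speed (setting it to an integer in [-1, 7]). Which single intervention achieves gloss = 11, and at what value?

set feed_rate = 0

Intervening on feed_rate: with other inputs at their observed values, gloss = 2*feed_rate + 11. Solving for 11 gives feed_rate = 0, within [-1, 7].
Intervening on spin_speed: gloss = spin_speed + 24. Reaching 11 requires spin_speed = -13, outside [-1, 7].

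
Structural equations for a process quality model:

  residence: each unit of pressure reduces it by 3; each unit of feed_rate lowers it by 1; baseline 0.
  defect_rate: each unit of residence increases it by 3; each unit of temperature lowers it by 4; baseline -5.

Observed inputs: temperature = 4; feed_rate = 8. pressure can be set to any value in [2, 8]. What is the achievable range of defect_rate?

-117 to -63

Substituting into the residence equation gives residence = -3*pressure - 8.
Substituting into the defect_rate equation gives defect_rate = -9*pressure - 45.
Linear in pressure, so extremes are at the endpoints: pressure = 2 gives defect_rate = -63; pressure = 8 gives defect_rate = -117.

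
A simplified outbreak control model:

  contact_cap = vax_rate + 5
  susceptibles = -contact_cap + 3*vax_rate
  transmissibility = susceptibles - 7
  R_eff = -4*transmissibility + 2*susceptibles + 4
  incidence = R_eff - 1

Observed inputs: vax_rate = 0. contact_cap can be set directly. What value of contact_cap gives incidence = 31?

contact_cap = 0

Intervening on contact_cap fixes its value directly, overriding its dependence on vax_rate.
Substituting into the susceptibles equation gives susceptibles = -contact_cap.
So transmissibility = -contact_cap - 7.
Substituting into the R_eff equation gives R_eff = 2*contact_cap + 32.
Substituting into the incidence equation gives incidence = 2*contact_cap + 31.
Solve 2*contact_cap + 31 = 31: contact_cap = (31 - 31) / 2 = 0.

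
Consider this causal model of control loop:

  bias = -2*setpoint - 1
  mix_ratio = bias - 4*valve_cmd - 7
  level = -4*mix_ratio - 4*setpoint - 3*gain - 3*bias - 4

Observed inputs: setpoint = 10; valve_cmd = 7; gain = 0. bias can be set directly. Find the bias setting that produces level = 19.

bias = 11

Intervening on bias fixes its value directly, overriding its dependence on setpoint.
Substituting into the mix_ratio equation gives mix_ratio = bias - 35.
Substituting into the level equation gives level = -7*bias + 96.
Solve -7*bias + 96 = 19: bias = (19 - 96) / -7 = 11.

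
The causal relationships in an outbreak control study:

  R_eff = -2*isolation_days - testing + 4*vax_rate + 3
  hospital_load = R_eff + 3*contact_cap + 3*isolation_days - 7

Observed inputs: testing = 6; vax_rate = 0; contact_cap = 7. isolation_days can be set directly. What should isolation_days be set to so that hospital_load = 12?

Substituting into the R_eff equation gives R_eff = -2*isolation_days - 3.
Substituting into the hospital_load equation gives hospital_load = isolation_days + 11.
Solve isolation_days + 11 = 12: isolation_days = (12 - 11) / 1 = 1.

isolation_days = 1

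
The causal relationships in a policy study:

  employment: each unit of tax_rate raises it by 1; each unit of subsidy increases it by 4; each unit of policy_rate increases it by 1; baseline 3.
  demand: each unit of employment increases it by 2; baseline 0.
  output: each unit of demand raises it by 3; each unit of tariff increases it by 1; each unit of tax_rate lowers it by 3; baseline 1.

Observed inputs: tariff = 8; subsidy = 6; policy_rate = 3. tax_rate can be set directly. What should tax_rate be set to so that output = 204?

Substituting into the employment equation gives employment = tax_rate + 30.
So demand = 2*tax_rate + 60.
This gives output = 3*tax_rate + 189.
Solve 3*tax_rate + 189 = 204: tax_rate = (204 - 189) / 3 = 5.

tax_rate = 5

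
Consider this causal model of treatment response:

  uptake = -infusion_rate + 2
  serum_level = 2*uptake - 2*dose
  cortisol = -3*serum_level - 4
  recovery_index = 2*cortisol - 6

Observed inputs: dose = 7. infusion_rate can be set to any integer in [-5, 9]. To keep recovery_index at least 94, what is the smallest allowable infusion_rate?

infusion_rate = 4

Substituting into the serum_level equation gives serum_level = -2*infusion_rate - 10.
Substituting into the cortisol equation gives cortisol = 6*infusion_rate + 26.
Substituting into the recovery_index equation gives recovery_index = 12*infusion_rate + 46.
Require 12*infusion_rate + 46 ≥ 94, so infusion_rate ≥ 4.
The smallest integer in [-5, 9] satisfying this is 4.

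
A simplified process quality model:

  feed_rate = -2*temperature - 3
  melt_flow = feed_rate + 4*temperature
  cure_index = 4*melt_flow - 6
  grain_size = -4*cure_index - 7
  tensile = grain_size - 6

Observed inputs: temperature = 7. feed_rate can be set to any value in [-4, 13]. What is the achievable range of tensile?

-645 to -373

Intervening on feed_rate fixes its value directly, overriding its dependence on temperature.
Substituting into the melt_flow equation gives melt_flow = feed_rate + 28.
Substituting into the cure_index equation gives cure_index = 4*feed_rate + 106.
So grain_size = -16*feed_rate - 431.
tensile becomes -16*feed_rate - 437.
Linear in feed_rate, so extremes are at the endpoints: feed_rate = -4 gives tensile = -373; feed_rate = 13 gives tensile = -645.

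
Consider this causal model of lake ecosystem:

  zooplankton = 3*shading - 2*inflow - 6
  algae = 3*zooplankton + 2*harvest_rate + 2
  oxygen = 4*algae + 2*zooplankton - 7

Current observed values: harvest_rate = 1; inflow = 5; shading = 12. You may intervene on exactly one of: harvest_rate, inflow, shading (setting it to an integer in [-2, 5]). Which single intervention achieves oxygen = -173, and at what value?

set shading = 1

Intervening on harvest_rate: oxygen = 8*harvest_rate + 281. Reaching -173 requires harvest_rate = -227/4, not an integer.
Intervening on inflow: oxygen = -28*inflow + 429. Reaching -173 requires inflow = 43/2, not an integer.
Intervening on shading: with other inputs at their observed values, oxygen = 42*shading - 215. Solving for -173 gives shading = 1, within [-2, 5].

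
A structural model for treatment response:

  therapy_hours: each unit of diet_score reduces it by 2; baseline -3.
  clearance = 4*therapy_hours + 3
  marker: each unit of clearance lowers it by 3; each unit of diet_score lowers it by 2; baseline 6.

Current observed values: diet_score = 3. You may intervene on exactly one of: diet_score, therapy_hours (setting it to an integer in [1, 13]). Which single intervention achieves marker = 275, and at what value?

set diet_score = 11

Intervening on diet_score: with other inputs at their observed values, marker = 22*diet_score + 33. Solving for 275 gives diet_score = 11, within [1, 13].
Intervening on therapy_hours: marker = -12*therapy_hours - 9. Reaching 275 requires therapy_hours = -71/3, not an integer.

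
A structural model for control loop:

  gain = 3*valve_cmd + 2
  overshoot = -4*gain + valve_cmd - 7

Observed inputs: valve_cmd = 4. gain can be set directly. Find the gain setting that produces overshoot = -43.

Intervening on gain fixes its value directly, overriding its dependence on valve_cmd.
Substituting into the overshoot equation gives overshoot = -4*gain - 3.
Solve -4*gain - 3 = -43: gain = (-43 + 3) / -4 = 10.

gain = 10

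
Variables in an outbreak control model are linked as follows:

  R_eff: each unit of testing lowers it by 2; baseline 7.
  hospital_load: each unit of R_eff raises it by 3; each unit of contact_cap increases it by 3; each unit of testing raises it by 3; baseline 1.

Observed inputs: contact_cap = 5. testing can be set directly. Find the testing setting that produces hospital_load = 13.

Substituting into the hospital_load equation gives hospital_load = -3*testing + 37.
Solve -3*testing + 37 = 13: testing = (13 - 37) / -3 = 8.

testing = 8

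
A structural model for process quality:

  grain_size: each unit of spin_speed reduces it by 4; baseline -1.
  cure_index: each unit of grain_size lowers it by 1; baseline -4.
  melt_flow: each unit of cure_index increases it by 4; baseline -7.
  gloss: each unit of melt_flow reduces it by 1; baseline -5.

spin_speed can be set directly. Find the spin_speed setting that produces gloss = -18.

spin_speed = 2

Substituting into the cure_index equation gives cure_index = 4*spin_speed - 3.
Substituting into the melt_flow equation gives melt_flow = 16*spin_speed - 19.
Substituting into the gloss equation gives gloss = -16*spin_speed + 14.
Solve -16*spin_speed + 14 = -18: spin_speed = (-18 - 14) / -16 = 2.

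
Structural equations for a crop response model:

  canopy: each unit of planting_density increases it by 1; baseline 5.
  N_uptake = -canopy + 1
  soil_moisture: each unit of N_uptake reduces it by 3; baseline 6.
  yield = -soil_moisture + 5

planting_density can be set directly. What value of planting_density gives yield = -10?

Substituting into the N_uptake equation gives N_uptake = -planting_density - 4.
Substituting into the soil_moisture equation gives soil_moisture = 3*planting_density + 18.
Substituting into the yield equation gives yield = -3*planting_density - 13.
Solve -3*planting_density - 13 = -10: planting_density = (-10 + 13) / -3 = -1.

planting_density = -1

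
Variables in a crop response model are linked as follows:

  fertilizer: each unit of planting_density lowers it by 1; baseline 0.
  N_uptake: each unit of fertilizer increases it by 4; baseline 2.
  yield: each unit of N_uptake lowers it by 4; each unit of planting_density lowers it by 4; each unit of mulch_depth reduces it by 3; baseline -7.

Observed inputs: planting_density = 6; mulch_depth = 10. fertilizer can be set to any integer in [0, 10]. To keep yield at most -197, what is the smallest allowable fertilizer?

fertilizer = 8

Intervening on fertilizer fixes its value directly, overriding its dependence on planting_density.
Substituting into the yield equation gives yield = -16*fertilizer - 69.
Require -16*fertilizer - 69 ≤ -197, so fertilizer ≥ 8.
The smallest integer in [0, 10] satisfying this is 8.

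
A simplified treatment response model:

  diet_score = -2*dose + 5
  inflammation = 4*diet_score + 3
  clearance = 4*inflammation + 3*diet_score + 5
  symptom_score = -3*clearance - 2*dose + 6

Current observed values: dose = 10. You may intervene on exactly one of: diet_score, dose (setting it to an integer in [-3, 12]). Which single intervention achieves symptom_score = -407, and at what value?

Intervening on diet_score: with other inputs at their observed values, symptom_score = -57*diet_score - 65. Solving for -407 gives diet_score = 6, within [-3, 12].
Intervening on dose: symptom_score = 112*dose - 330. Reaching -407 requires dose = -11/16, not an integer.

set diet_score = 6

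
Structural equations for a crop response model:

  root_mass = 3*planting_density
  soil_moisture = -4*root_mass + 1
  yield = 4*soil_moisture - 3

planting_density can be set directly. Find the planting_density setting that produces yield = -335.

planting_density = 7

Substituting into the soil_moisture equation gives soil_moisture = -12*planting_density + 1.
Substituting into the yield equation gives yield = -48*planting_density + 1.
Solve -48*planting_density + 1 = -335: planting_density = (-335 - 1) / -48 = 7.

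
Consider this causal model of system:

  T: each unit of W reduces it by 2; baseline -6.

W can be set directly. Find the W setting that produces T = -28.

W = 11

Solve -2*W - 6 = -28: W = (-28 + 6) / -2 = 11.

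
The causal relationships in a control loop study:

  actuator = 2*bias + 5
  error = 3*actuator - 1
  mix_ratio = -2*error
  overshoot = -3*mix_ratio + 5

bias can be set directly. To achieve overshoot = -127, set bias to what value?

bias = -6

Substituting into the error equation gives error = 6*bias + 14.
This gives mix_ratio = -12*bias - 28.
Substituting into the overshoot equation gives overshoot = 36*bias + 89.
Solve 36*bias + 89 = -127: bias = (-127 - 89) / 36 = -6.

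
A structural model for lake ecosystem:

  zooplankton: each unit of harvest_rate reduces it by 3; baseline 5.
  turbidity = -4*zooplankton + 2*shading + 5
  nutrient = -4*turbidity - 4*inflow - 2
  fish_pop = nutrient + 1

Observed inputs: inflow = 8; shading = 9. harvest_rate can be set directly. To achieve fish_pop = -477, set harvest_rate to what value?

harvest_rate = 9

Substituting into the turbidity equation gives turbidity = 12*harvest_rate + 3.
Substituting into the nutrient equation gives nutrient = -48*harvest_rate - 46.
Substituting into the fish_pop equation gives fish_pop = -48*harvest_rate - 45.
Solve -48*harvest_rate - 45 = -477: harvest_rate = (-477 + 45) / -48 = 9.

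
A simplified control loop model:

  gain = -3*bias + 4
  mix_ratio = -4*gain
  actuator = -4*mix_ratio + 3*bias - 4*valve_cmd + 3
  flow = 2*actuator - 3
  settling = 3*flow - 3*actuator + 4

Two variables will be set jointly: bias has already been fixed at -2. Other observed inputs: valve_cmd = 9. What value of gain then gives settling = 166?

With bias held at -2:
Intervening on gain fixes its value directly, overriding its dependence on bias.
Substituting into the actuator equation gives actuator = 16*gain - 39.
Substituting into the flow equation gives flow = 32*gain - 81.
This gives settling = 48*gain - 122.
Solve 48*gain - 122 = 166: gain = (166 + 122) / 48 = 6.

gain = 6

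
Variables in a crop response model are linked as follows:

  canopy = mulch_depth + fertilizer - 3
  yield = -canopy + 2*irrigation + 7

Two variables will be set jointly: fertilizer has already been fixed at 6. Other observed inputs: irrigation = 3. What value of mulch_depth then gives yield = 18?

With fertilizer held at 6:
Substituting into the canopy equation gives canopy = mulch_depth + 3.
So yield = -mulch_depth + 10.
Solve -mulch_depth + 10 = 18: mulch_depth = (18 - 10) / -1 = -8.

mulch_depth = -8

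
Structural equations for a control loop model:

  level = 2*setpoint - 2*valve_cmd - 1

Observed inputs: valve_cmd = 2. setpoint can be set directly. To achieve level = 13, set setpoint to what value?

setpoint = 9

Substituting into the level equation gives level = 2*setpoint - 5.
Solve 2*setpoint - 5 = 13: setpoint = (13 + 5) / 2 = 9.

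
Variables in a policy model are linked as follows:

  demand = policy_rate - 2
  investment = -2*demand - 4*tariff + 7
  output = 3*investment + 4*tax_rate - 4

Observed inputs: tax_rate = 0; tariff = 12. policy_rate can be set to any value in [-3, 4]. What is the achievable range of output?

Substituting into the investment equation gives investment = -2*policy_rate - 37.
output becomes -6*policy_rate - 115.
Linear in policy_rate, so extremes are at the endpoints: policy_rate = -3 gives output = -97; policy_rate = 4 gives output = -139.

-139 to -97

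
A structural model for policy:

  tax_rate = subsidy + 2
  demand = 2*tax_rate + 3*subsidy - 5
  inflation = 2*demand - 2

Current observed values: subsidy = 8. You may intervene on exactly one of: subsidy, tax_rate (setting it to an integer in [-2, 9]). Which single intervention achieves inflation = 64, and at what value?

Intervening on subsidy: inflation = 10*subsidy - 4. Reaching 64 requires subsidy = 34/5, not an integer.
Intervening on tax_rate: with other inputs at their observed values, inflation = 4*tax_rate + 36. Solving for 64 gives tax_rate = 7, within [-2, 9].

set tax_rate = 7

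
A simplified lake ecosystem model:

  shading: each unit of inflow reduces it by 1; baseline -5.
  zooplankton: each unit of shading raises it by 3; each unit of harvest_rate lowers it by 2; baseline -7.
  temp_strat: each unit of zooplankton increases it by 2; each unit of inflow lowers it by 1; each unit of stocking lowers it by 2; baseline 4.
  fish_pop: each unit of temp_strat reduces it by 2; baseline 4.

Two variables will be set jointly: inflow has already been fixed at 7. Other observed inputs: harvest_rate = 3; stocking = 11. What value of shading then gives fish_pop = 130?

shading = -2

With inflow held at 7:
Intervening on shading fixes its value directly, overriding its dependence on inflow.
Substituting into the zooplankton equation gives zooplankton = 3*shading - 13.
So temp_strat = 6*shading - 51.
fish_pop becomes -12*shading + 106.
Solve -12*shading + 106 = 130: shading = (130 - 106) / -12 = -2.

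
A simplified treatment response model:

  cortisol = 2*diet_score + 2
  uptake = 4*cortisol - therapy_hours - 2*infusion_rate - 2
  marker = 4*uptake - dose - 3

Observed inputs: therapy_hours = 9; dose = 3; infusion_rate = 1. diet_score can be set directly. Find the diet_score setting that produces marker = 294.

Substituting into the uptake equation gives uptake = 8*diet_score - 5.
marker becomes 32*diet_score - 26.
Solve 32*diet_score - 26 = 294: diet_score = (294 + 26) / 32 = 10.

diet_score = 10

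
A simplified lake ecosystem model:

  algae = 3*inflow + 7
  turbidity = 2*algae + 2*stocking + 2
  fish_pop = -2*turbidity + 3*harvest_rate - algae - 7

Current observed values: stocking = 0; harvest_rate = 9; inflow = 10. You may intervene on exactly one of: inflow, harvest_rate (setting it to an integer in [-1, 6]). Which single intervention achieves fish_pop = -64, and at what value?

Intervening on inflow: with other inputs at their observed values, fish_pop = -15*inflow - 19. Solving for -64 gives inflow = 3, within [-1, 6].
Intervening on harvest_rate: fish_pop = 3*harvest_rate - 196. Reaching -64 requires harvest_rate = 44, outside [-1, 6].

set inflow = 3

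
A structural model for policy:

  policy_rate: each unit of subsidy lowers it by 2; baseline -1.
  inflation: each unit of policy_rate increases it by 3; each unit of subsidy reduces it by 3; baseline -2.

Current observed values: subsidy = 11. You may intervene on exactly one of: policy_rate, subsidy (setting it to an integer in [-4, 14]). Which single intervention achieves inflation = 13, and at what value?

set subsidy = -2

Intervening on policy_rate: inflation = 3*policy_rate - 35. Reaching 13 requires policy_rate = 16, outside [-4, 14].
Intervening on subsidy: with other inputs at their observed values, inflation = -9*subsidy - 5. Solving for 13 gives subsidy = -2, within [-4, 14].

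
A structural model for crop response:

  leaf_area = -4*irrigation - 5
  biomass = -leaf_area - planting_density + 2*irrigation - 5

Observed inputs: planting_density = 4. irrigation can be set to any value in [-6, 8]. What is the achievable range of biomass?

-40 to 44

Substituting into the biomass equation gives biomass = 6*irrigation - 4.
Linear in irrigation, so extremes are at the endpoints: irrigation = -6 gives biomass = -40; irrigation = 8 gives biomass = 44.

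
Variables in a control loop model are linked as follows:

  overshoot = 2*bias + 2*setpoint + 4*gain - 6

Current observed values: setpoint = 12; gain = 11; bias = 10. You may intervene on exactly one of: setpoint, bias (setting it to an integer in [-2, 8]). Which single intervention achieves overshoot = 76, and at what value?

set bias = 7

Intervening on setpoint: overshoot = 2*setpoint + 58. Reaching 76 requires setpoint = 9, outside [-2, 8].
Intervening on bias: with other inputs at their observed values, overshoot = 2*bias + 62. Solving for 76 gives bias = 7, within [-2, 8].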